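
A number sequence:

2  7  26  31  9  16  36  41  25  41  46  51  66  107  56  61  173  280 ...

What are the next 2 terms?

66, 71

Reading positions in blocks of 4 reveals the pattern AABB — 2 tracks woven together.
Track A: 2, 7, 9, 16, 25, 41, 66, 107, 173, 280. Fibonacci-style (each term is the sum of the two before it).
Track B: 26, 31, 36, 41, 46, 51, 56, 61. Adding 5 each time.
Position 19 falls in track B as its term 9, giving 66.
Position 20 → track B, term 10 = 71.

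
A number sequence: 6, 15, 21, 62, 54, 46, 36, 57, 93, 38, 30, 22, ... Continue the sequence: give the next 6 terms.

150, 243, 393, 14, 6, -2

Positions follow the repeating pattern AAABBB; grouping by letter gives 2 tracks.
Subsequence A is 6, 15, 21, 36, 57, 93, which is a Fibonacci-like recurrence a_n = a_{n-1} + a_{n-2}.
Subsequence B is 62, 54, 46, 38, 30, 22, which is subtracting 8 each time.
Position 13 → subsequence A, term 7 = 150.
Position 14 falls in subsequence A as its term 8, giving 243.
Position 15 → subsequence A, term 9 = 393.
The 16th slot belongs to subsequence B; its 7th term is 14.
Position 17 → subsequence B, term 8 = 6.
The 18th slot belongs to subsequence B; its 9th term is -2.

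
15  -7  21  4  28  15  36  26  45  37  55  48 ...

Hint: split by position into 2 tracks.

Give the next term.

66

The terms cycle through 2 interleaved subsequences.
Subsequence A: 15, 21, 28, 36, 45, 55. The triangular numbers T_5, T_6, ….
Subsequence B: -7, 4, 15, 26, 37, 48. Linear: a_n = -18 + 11·n.
The 13th slot belongs to subsequence A; its 7th term is 66.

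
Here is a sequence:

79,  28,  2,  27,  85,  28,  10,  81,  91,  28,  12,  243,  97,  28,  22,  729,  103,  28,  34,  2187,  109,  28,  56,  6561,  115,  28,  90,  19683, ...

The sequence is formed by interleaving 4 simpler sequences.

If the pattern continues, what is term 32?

59049

Read the sequence 4 terms at a time; column i is its own pattern.
Track A is 79, 85, 91, 97, 103, 109, 115, which is arithmetic with common difference +6.
Track B is 28, 28, 28, 28, 28, 28, 28, which is always 28.
Track C is 2, 10, 12, 22, 34, 56, 90, which is a Fibonacci-like recurrence a_n = a_{n-1} + a_{n-2}.
Track D is 27, 81, 243, 729, 2187, 6561, 19683, which is successive powers of 3.
Position 32 falls in track D as its term 8, giving 59049.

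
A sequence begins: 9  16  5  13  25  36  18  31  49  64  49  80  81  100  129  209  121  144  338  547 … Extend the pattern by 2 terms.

Positions follow the repeating pattern AABB; grouping by letter gives 2 tracks.
Stream A: 9, 16, 25, 36, 49, 64, 81, 100, 121, 144. Consecutive squares n² from n = 3.
Stream B: 5, 13, 18, 31, 49, 80, 129, 209, 338, 547. A Fibonacci-like recurrence a_n = a_{n-1} + a_{n-2}.
Position 21 falls in stream A as its term 11, giving 169.
Position 22 → stream A, term 12 = 196.

169, 196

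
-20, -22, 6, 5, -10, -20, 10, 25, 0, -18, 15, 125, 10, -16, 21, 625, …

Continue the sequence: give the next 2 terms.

20, -14

The terms cycle through 4 interleaved subsequences.
Stream A = -20, -10, 0, 10: arithmetic, step +10.
Stream B = -22, -20, -18, -16: arithmetic with common difference +2.
Stream C = 6, 10, 15, 21: the triangular numbers T_3, T_4, ….
Stream D = 5, 25, 125, 625: successive powers of 5.
Position 17 → stream A, term 5 = 20.
Position 18 → stream B, term 5 = -14.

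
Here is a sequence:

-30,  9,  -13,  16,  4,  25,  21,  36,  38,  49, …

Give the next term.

Odd-indexed and even-indexed terms follow separate rules.
Stream A: -30, -13, 4, 21, 38 — arithmetic, step +17.
Stream B: 9, 16, 25, 36, 49 — the squares 3², 4², 5², ….
The 11th slot belongs to stream A; its 6th term is 55.

55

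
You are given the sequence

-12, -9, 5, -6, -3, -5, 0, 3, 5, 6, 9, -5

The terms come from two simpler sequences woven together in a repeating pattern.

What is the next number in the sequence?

12

Positions follow the repeating pattern AAB; grouping by letter gives 2 tracks.
Track A: -12, -9, -6, -3, 0, 3, 6, 9 — arithmetic, step +3.
Track B: 5, -5, 5, -5 — alternating ±5.
The 13th slot belongs to track A; its 9th term is 12.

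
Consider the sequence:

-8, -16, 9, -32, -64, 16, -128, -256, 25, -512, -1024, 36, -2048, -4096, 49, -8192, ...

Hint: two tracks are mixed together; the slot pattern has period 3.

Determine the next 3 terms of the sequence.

-16384, 64, -32768

The slot pattern repeats as AAB (period 3), so there are 2 interleaved tracks.
Track A: -8, -16, -32, -64, -128, -256, -512, -1024, -2048, -4096, -8192 (geometric with ratio 2).
Track B: 9, 16, 25, 36, 49 (consecutive squares n² from n = 3).
Position 17 → track A, term 12 = -16384.
Term 18 comes from track B (its 6th entry): 64.
Term 19 comes from track A (its 13th entry): -32768.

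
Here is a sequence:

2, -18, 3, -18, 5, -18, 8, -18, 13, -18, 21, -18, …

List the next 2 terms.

The terms cycle through 2 interleaved subsequences.
Subsequence A is 2, 3, 5, 8, 13, 21, which is a Fibonacci-like recurrence a_n = a_{n-1} + a_{n-2}.
Subsequence B is -18, -18, -18, -18, -18, -18, which is the constant sequence -18.
Position 13 → subsequence A, term 7 = 34.
Term 14 comes from subsequence B (its 7th entry): -18.

34, -18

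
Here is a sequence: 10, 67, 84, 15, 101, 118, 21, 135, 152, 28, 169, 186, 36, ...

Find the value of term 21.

The slot pattern repeats as ABB (period 3), so there are 2 interleaved tracks.
Subsequence A = 10, 15, 21, 28, 36: triangular numbers n(n+1)/2 for n = 4, 5, ….
Subsequence B = 67, 84, 101, 118, 135, 152, 169, 186: arithmetic, step +17.
Position 21 falls in subsequence B as its term 14, giving 288.

288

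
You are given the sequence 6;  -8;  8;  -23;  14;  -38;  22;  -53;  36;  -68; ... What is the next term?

58

Odd-indexed and even-indexed terms follow separate rules.
Stream A is 6, 8, 14, 22, 36, which is Fibonacci-style (each term is the sum of the two before it).
Stream B is -8, -23, -38, -53, -68, which is arithmetic with common difference −15.
Position 11 → stream A, term 6 = 58.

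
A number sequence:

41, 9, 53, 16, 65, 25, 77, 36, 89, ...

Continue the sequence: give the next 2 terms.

Split by position mod 2 into 2 tracks.
Track A: 41, 53, 65, 77, 89 — linear: a_n = 29 + 12·n.
Track B: 9, 16, 25, 36 — the squares 3², 4², 5², ….
The 10th slot belongs to track B; its 5th term is 49.
Position 11 → track A, term 6 = 101.

49, 101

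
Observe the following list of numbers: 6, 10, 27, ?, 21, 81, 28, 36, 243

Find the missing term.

15

The slot pattern repeats as AAB (period 3), so there are 2 interleaved tracks.
Stream A: 6, 10, ?, 21, 28, 36 — the triangular numbers T_3, T_4, ….
Stream B: 27, 81, 243 — powers of 3.
So the missing entry in stream A is 15.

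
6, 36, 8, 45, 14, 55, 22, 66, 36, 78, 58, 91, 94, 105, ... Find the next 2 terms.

152, 120

Odd-indexed and even-indexed terms follow separate rules.
Track A: 6, 8, 14, 22, 36, 58, 94. Each term equals the sum of the previous two.
Track B: 36, 45, 55, 66, 78, 91, 105. Triangular numbers starting at T_8.
The 15th slot belongs to track A; its 8th term is 152.
The 16th slot belongs to track B; its 8th term is 120.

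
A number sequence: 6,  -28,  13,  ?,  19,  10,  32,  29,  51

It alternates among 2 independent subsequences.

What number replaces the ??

-9

Taking every 2nd term gives 2 separate tracks.
Track A: 6, 13, 19, 32, 51. Fibonacci-style (each term is the sum of the two before it).
Track B: -28, ?, 10, 29. Arithmetic with common difference +19.
The gap is track B's term 2; the rule gives -9.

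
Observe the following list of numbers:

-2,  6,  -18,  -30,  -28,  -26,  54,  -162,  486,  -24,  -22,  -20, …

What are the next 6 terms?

-1458, 4374, -13122, -18, -16, -14

Positions follow the repeating pattern AAABBB; grouping by letter gives 2 tracks.
Subsequence A: -2, 6, -18, 54, -162, 486 — geometric, ×-3 each step.
Subsequence B: -30, -28, -26, -24, -22, -20 — arithmetic with common difference +2.
The 13th slot belongs to subsequence A; its 7th term is -1458.
Position 14 → subsequence A, term 8 = 4374.
The 15th slot belongs to subsequence A; its 9th term is -13122.
Position 16 → subsequence B, term 7 = -18.
Position 17 falls in subsequence B as its term 8, giving -16.
Position 18 falls in subsequence B as its term 9, giving -14.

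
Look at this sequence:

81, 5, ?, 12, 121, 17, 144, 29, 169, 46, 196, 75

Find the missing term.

Taking every 2nd term gives 2 separate tracks.
Track A is 81, ?, 121, 144, 169, 196, which is perfect squares starting at 9².
Track B is 5, 12, 17, 29, 46, 75, which is a Fibonacci-like recurrence a_n = a_{n-1} + a_{n-2}.
Track A's pattern makes the blank 100.

100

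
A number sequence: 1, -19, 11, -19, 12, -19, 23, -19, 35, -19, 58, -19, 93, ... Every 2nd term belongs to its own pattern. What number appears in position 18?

-19

Split by position mod 2 into 2 tracks.
Track A: 1, 11, 12, 23, 35, 58, 93. Fibonacci-style (each term is the sum of the two before it).
Track B: -19, -19, -19, -19, -19, -19. The constant sequence -19.
Term 18 comes from track B (its 9th entry): -19.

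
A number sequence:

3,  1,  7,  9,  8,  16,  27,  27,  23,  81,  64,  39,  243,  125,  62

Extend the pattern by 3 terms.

729, 216, 101

Split by position mod 3 into 3 tracks.
Track A: 3, 9, 27, 81, 243 (multiplying by 3 each time).
Track B: 1, 8, 27, 64, 125 (perfect cubes starting at 1³).
Track C: 7, 16, 23, 39, 62 (a Fibonacci-like recurrence a_n = a_{n-1} + a_{n-2}).
Term 16 comes from track A (its 6th entry): 729.
The 17th slot belongs to track B; its 6th term is 216.
Position 18 falls in track C as its term 6, giving 101.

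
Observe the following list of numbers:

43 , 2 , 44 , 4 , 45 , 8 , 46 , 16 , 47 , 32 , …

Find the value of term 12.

Positions 1, 3, 5, … form one subsequence and positions 2, 4, 6, … form another.
Stream A: 43, 44, 45, 46, 47. Arithmetic with common difference +1.
Stream B: 2, 4, 8, 16, 32. Powers of 2.
The 12th slot belongs to stream B; its 6th term is 64.

64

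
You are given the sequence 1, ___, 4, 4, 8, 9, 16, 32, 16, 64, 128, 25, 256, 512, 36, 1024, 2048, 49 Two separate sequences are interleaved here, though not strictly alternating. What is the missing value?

2

Reading positions in blocks of 3 reveals the pattern AAB — 2 tracks woven together.
Track A: 1, ?, 4, 8, 16, 32, 64, 128, 256, 512, 1024, 2048 (powers 2^0, 2^1, 2^2, …).
Track B: 4, 9, 16, 25, 36, 49 (consecutive squares n² from n = 2).
Track A's pattern makes the blank 2.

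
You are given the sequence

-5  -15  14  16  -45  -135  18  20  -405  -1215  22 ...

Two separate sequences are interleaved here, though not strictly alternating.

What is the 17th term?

Reading positions in blocks of 4 reveals the pattern AABB — 2 tracks woven together.
Stream A is -5, -15, -45, -135, -405, -1215, which is geometric with ratio 3.
Stream B is 14, 16, 18, 20, 22, which is linear: a_n = 12 + 2·n.
The 17th slot belongs to stream A; its 9th term is -32805.

-32805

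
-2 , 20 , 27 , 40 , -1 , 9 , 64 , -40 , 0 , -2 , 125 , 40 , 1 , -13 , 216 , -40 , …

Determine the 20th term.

Read the sequence 4 terms at a time; column i is its own pattern.
Track A: -2, -1, 0, 1 — linear: a_n = -3 + n.
Track B: 20, 9, -2, -13 — arithmetic with common difference −11.
Track C: 27, 64, 125, 216 — consecutive cubes n³ from n = 3.
Track D: 40, -40, 40, -40 — the oscillation 40·(−1)^(n+1).
Term 20 comes from track D (its 5th entry): 40.

40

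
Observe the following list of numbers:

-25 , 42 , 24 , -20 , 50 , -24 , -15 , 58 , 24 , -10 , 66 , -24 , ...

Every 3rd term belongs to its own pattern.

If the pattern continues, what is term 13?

-5

Taking every 3rd term gives 3 separate tracks.
Stream A = -25, -20, -15, -10: arithmetic, step +5.
Stream B = 42, 50, 58, 66: arithmetic with common difference +8.
Stream C = 24, -24, 24, -24: alternating ±24.
Term 13 comes from stream A (its 5th entry): -5.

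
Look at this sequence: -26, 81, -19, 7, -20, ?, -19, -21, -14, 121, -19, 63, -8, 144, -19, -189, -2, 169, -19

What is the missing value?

Split by position mod 4: positions 1, 5, 9, … form one track, and each other residue class forms its own.
Stream A: -26, -20, -14, -8, -2 — linear: a_n = -32 + 6·n.
Stream B: 81, ?, 121, 144, 169 — consecutive squares n² from n = 9.
Stream C: -19, -19, -19, -19, -19 — constant -19.
Stream D: 7, -21, 63, -189 — geometric with ratio -3.
Filling stream B at index 2 by its rule yields 100.

100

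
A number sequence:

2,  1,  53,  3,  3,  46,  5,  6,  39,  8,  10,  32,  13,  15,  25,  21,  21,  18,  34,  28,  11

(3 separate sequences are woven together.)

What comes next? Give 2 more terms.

55, 36

Split by position mod 3 into 3 tracks.
Stream A is 2, 3, 5, 8, 13, 21, 34, which is each term equals the sum of the previous two.
Stream B is 1, 3, 6, 10, 15, 21, 28, which is triangular numbers n(n+1)/2 for n = 1, 2, ….
Stream C is 53, 46, 39, 32, 25, 18, 11, which is arithmetic with common difference −7.
Position 22 falls in stream A as its term 8, giving 55.
Position 23 falls in stream B as its term 8, giving 36.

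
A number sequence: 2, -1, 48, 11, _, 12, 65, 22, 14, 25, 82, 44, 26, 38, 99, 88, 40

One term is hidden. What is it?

Taking every 4th term gives 4 separate tracks.
Stream A: 2, ?, 14, 26, 40. A Fibonacci-like recurrence a_n = a_{n-1} + a_{n-2}.
Stream B: -1, 12, 25, 38. Arithmetic, step +13.
Stream C: 48, 65, 82, 99. Adding 17 each time.
Stream D: 11, 22, 44, 88. Multiplying by 2 each time.
So the missing entry in stream A is 12.

12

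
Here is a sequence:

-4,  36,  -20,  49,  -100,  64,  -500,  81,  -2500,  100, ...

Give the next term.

Odd-indexed and even-indexed terms follow separate rules.
Track A is -4, -20, -100, -500, -2500, which is multiplying by 5 each time.
Track B is 36, 49, 64, 81, 100, which is consecutive squares n² from n = 6.
The 11th slot belongs to track A; its 6th term is -12500.

-12500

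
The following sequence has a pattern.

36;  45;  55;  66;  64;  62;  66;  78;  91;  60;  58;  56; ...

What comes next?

105

The slot pattern repeats as AAABBB (period 6), so there are 2 interleaved tracks.
Track A = 36, 45, 55, 66, 78, 91: the triangular numbers T_8, T_9, ….
Track B = 66, 64, 62, 60, 58, 56: arithmetic, step −2.
Term 13 comes from track A (its 7th entry): 105.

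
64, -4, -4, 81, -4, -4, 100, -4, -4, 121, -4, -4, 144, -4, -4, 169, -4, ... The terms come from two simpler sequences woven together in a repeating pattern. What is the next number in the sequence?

The slot pattern repeats as ABB (period 3), so there are 2 interleaved tracks.
Stream A is 64, 81, 100, 121, 144, 169, which is perfect squares starting at 8².
Stream B is -4, -4, -4, -4, -4, -4, -4, -4, -4, -4, -4, which is constant -4.
Position 18 → stream B, term 12 = -4.

-4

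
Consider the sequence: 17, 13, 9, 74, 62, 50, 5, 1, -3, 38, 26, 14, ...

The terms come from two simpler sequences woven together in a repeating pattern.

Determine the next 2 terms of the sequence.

The slot pattern repeats as AAABBB (period 6), so there are 2 interleaved tracks.
Track A = 17, 13, 9, 5, 1, -3: arithmetic, step −4.
Track B = 74, 62, 50, 38, 26, 14: subtracting 12 each time.
Position 13 falls in track A as its term 7, giving -7.
Position 14 falls in track A as its term 8, giving -11.

-7, -11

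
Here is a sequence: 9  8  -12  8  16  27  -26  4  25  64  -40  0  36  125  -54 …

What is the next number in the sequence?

Taking every 4th term gives 4 separate tracks.
Track A: 9, 16, 25, 36. Consecutive squares n² from n = 3.
Track B: 8, 27, 64, 125. Consecutive cubes n³ from n = 2.
Track C: -12, -26, -40, -54. Arithmetic, step −14.
Track D: 8, 4, 0. Subtracting 4 each time.
Term 16 comes from track D (its 4th entry): -4.

-4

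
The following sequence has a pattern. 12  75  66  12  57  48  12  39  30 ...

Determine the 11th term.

Reading positions in blocks of 3 reveals the pattern ABB — 2 tracks woven together.
Track A is 12, 12, 12, which is always 12.
Track B is 75, 66, 57, 48, 39, 30, which is linear: a_n = 84 − 9·n.
The 11th slot belongs to track B; its 7th term is 21.

21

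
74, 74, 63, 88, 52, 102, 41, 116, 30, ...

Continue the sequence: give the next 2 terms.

130, 19

Odd-indexed and even-indexed terms follow separate rules.
Track A: 74, 63, 52, 41, 30 (linear: a_n = 85 − 11·n).
Track B: 74, 88, 102, 116 (arithmetic with common difference +14).
The 10th slot belongs to track B; its 5th term is 130.
Term 11 comes from track A (its 6th entry): 19.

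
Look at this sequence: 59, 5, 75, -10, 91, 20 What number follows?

Split by position mod 2 into 2 tracks.
Track A = 59, 75, 91: adding 16 each time.
Track B = 5, -10, 20: a geometric progression (common ratio -2).
Position 7 → track A, term 4 = 107.

107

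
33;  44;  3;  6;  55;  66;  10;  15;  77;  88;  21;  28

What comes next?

Positions follow the repeating pattern AABB; grouping by letter gives 2 tracks.
Stream A = 33, 44, 55, 66, 77, 88: adding 11 each time.
Stream B = 3, 6, 10, 15, 21, 28: triangular numbers starting at T_2.
The 13th slot belongs to stream A; its 7th term is 99.

99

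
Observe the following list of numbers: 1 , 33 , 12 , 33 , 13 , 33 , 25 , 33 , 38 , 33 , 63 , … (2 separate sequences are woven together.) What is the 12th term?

33

Positions 1, 3, 5, … form one subsequence and positions 2, 4, 6, … form another.
Subsequence A is 1, 12, 13, 25, 38, 63, which is a Fibonacci-like recurrence a_n = a_{n-1} + a_{n-2}.
Subsequence B is 33, 33, 33, 33, 33, which is the constant sequence 33.
Position 12 → subsequence B, term 6 = 33.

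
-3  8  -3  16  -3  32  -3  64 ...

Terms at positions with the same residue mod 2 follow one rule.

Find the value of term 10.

Split by position mod 2 into 2 tracks.
Track A: -3, -3, -3, -3. Always -3.
Track B: 8, 16, 32, 64. Powers of 2.
Position 10 → track B, term 5 = 128.

128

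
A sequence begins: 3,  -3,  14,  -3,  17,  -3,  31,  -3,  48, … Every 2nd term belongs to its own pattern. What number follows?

The terms cycle through 2 interleaved subsequences.
Track A: 3, 14, 17, 31, 48 (each term equals the sum of the previous two).
Track B: -3, -3, -3, -3 (always -3).
Term 10 comes from track B (its 5th entry): -3.

-3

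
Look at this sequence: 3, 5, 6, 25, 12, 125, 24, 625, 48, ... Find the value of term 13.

192

Taking every 2nd term gives 2 separate tracks.
Track A is 3, 6, 12, 24, 48, which is geometric, ×2 each step.
Track B is 5, 25, 125, 625, which is powers 5^1, 5^2, 5^3, ….
Term 13 comes from track A (its 7th entry): 192.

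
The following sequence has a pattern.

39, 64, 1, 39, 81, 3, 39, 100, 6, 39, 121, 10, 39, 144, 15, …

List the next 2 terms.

Read the sequence 3 terms at a time; column i is its own pattern.
Track A: 39, 39, 39, 39, 39 (the constant sequence 39).
Track B: 64, 81, 100, 121, 144 (perfect squares starting at 8²).
Track C: 1, 3, 6, 10, 15 (triangular numbers starting at T_1).
Position 16 → track A, term 6 = 39.
Term 17 comes from track B (its 6th entry): 169.

39, 169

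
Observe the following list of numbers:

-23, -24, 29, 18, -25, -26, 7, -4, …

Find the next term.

Positions follow the repeating pattern AABB; grouping by letter gives 2 tracks.
Subsequence A = -23, -24, -25, -26: arithmetic with common difference −1.
Subsequence B = 29, 18, 7, -4: arithmetic with common difference −11.
Position 9 falls in subsequence A as its term 5, giving -27.

-27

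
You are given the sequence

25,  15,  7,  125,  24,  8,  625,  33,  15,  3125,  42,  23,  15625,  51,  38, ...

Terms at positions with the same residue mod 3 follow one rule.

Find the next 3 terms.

The terms cycle through 3 interleaved subsequences.
Track A: 25, 125, 625, 3125, 15625 — powers 5^2, 5^3, 5^4, ….
Track B: 15, 24, 33, 42, 51 — arithmetic with common difference +9.
Track C: 7, 8, 15, 23, 38 — a Fibonacci-like recurrence a_n = a_{n-1} + a_{n-2}.
Position 16 falls in track A as its term 6, giving 78125.
Term 17 comes from track B (its 6th entry): 60.
Position 18 falls in track C as its term 6, giving 61.

78125, 60, 61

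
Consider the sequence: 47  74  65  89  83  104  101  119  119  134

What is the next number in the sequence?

Odd-indexed and even-indexed terms follow separate rules.
Stream A is 47, 65, 83, 101, 119, which is adding 18 each time.
Stream B is 74, 89, 104, 119, 134, which is arithmetic with common difference +15.
Position 11 → stream A, term 6 = 137.

137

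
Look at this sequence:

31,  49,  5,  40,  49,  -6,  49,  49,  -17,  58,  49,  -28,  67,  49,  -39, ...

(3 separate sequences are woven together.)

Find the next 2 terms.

76, 49

The terms cycle through 3 interleaved subsequences.
Stream A: 31, 40, 49, 58, 67 (arithmetic, step +9).
Stream B: 49, 49, 49, 49, 49 (constant 49).
Stream C: 5, -6, -17, -28, -39 (arithmetic with common difference −11).
The 16th slot belongs to stream A; its 6th term is 76.
Term 17 comes from stream B (its 6th entry): 49.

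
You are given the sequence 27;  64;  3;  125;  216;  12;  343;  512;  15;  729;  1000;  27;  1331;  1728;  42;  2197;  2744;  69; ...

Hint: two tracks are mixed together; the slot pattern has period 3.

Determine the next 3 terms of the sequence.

3375, 4096, 111

Positions follow the repeating pattern AAB; grouping by letter gives 2 tracks.
Stream A = 27, 64, 125, 216, 343, 512, 729, 1000, 1331, 1728, 2197, 2744: the cubes 3³, 4³, 5³, ….
Stream B = 3, 12, 15, 27, 42, 69: Fibonacci-style (each term is the sum of the two before it).
Term 19 comes from stream A (its 13th entry): 3375.
Position 20 falls in stream A as its term 14, giving 4096.
Term 21 comes from stream B (its 7th entry): 111.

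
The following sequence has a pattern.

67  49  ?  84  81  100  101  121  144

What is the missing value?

64

Positions follow the repeating pattern ABB; grouping by letter gives 2 tracks.
Track A: 67, 84, 101. Arithmetic with common difference +17.
Track B: 49, ?, 81, 100, 121, 144. Consecutive squares n² from n = 7.
The gap is track B's term 2; the rule gives 64.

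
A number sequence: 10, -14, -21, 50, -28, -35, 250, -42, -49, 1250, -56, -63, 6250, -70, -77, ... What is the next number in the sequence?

Positions follow the repeating pattern ABB; grouping by letter gives 2 tracks.
Stream A = 10, 50, 250, 1250, 6250: multiplying by 5 each time.
Stream B = -14, -21, -28, -35, -42, -49, -56, -63, -70, -77: linear: a_n = -7 − 7·n.
The 16th slot belongs to stream A; its 6th term is 31250.

31250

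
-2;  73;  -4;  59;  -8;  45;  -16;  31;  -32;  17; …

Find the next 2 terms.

-64, 3

Odd-indexed and even-indexed terms follow separate rules.
Subsequence A is -2, -4, -8, -16, -32, which is geometric, ×2 each step.
Subsequence B is 73, 59, 45, 31, 17, which is linear: a_n = 87 − 14·n.
Position 11 → subsequence A, term 6 = -64.
The 12th slot belongs to subsequence B; its 6th term is 3.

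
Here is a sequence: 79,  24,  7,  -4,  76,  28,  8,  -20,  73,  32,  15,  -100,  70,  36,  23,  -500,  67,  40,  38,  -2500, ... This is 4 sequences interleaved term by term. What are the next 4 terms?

64, 44, 61, -12500

Read the sequence 4 terms at a time; column i is its own pattern.
Track A: 79, 76, 73, 70, 67 — arithmetic, step −3.
Track B: 24, 28, 32, 36, 40 — arithmetic with common difference +4.
Track C: 7, 8, 15, 23, 38 — Fibonacci-style (each term is the sum of the two before it).
Track D: -4, -20, -100, -500, -2500 — geometric with ratio 5.
Position 21 falls in track A as its term 6, giving 64.
Term 22 comes from track B (its 6th entry): 44.
Term 23 comes from track C (its 6th entry): 61.
Position 24 → track D, term 6 = -12500.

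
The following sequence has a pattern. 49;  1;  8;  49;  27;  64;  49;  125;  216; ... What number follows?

49

Positions follow the repeating pattern ABB; grouping by letter gives 2 tracks.
Stream A = 49, 49, 49: always 49.
Stream B = 1, 8, 27, 64, 125, 216: perfect cubes starting at 1³.
The 10th slot belongs to stream A; its 4th term is 49.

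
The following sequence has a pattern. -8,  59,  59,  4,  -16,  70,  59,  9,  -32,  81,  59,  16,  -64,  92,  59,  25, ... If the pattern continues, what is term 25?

Split by position mod 4: positions 1, 5, 9, … form one track, and each other residue class forms its own.
Stream A: -8, -16, -32, -64 — multiplying by 2 each time.
Stream B: 59, 70, 81, 92 — arithmetic, step +11.
Stream C: 59, 59, 59, 59 — constant 59.
Stream D: 4, 9, 16, 25 — the squares 2², 3², 4², ….
Position 25 → stream A, term 7 = -512.

-512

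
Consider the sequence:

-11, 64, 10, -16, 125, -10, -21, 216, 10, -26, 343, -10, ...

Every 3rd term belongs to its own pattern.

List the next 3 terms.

-31, 512, 10

Split by position mod 3: positions 1, 4, 7, … form one track, and each other residue class forms its own.
Track A = -11, -16, -21, -26: arithmetic with common difference −5.
Track B = 64, 125, 216, 343: perfect cubes starting at 4³.
Track C = 10, -10, 10, -10: alternating ±10.
Term 13 comes from track A (its 5th entry): -31.
Term 14 comes from track B (its 5th entry): 512.
Term 15 comes from track C (its 5th entry): 10.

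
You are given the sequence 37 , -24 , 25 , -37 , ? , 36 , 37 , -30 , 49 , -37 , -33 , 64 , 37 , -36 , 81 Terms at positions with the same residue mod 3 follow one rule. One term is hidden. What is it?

-27

Split by position mod 3 into 3 tracks.
Stream A: 37, -37, 37, -37, 37 (oscillating between 37 and -37).
Stream B: -24, ?, -30, -33, -36 (linear: a_n = -21 − 3·n).
Stream C: 25, 36, 49, 64, 81 (consecutive squares n² from n = 5).
The gap is stream B's term 2; the rule gives -27.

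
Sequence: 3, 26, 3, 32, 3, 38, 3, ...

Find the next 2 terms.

44, 3

Positions 1, 3, 5, … form one subsequence and positions 2, 4, 6, … form another.
Stream A is 3, 3, 3, 3, which is the constant sequence 3.
Stream B is 26, 32, 38, which is arithmetic with common difference +6.
The 8th slot belongs to stream B; its 4th term is 44.
Position 9 → stream A, term 5 = 3.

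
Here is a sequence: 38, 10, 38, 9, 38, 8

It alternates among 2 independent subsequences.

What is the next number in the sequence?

38

Split by position mod 2 into 2 tracks.
Subsequence A: 38, 38, 38 — the constant sequence 38.
Subsequence B: 10, 9, 8 — arithmetic, step −1.
Term 7 comes from subsequence A (its 4th entry): 38.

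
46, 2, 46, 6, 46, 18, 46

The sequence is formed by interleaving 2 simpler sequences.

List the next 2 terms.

Odd-indexed and even-indexed terms follow separate rules.
Subsequence A: 46, 46, 46, 46. Constant 46.
Subsequence B: 2, 6, 18. A geometric progression (common ratio 3).
The 8th slot belongs to subsequence B; its 4th term is 54.
Term 9 comes from subsequence A (its 5th entry): 46.

54, 46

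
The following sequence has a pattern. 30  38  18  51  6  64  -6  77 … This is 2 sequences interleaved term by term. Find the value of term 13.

-42

Odd-indexed and even-indexed terms follow separate rules.
Stream A is 30, 18, 6, -6, which is subtracting 12 each time.
Stream B is 38, 51, 64, 77, which is adding 13 each time.
Position 13 → stream A, term 7 = -42.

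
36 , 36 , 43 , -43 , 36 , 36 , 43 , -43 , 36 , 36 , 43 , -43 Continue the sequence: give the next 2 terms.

36, 36

Reading positions in blocks of 4 reveals the pattern AABB — 2 tracks woven together.
Track A is 36, 36, 36, 36, 36, 36, which is the constant sequence 36.
Track B is 43, -43, 43, -43, 43, -43, which is the oscillation 43·(−1)^(n+1).
Position 13 falls in track A as its term 7, giving 36.
The 14th slot belongs to track A; its 8th term is 36.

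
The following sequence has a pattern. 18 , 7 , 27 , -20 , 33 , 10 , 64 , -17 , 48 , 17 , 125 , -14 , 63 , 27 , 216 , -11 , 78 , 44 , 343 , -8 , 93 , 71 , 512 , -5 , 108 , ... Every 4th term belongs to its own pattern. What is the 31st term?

Split by position mod 4 into 4 tracks.
Track A = 18, 33, 48, 63, 78, 93, 108: arithmetic, step +15.
Track B = 7, 10, 17, 27, 44, 71: each term equals the sum of the previous two.
Track C = 27, 64, 125, 216, 343, 512: the cubes 3³, 4³, 5³, ….
Track D = -20, -17, -14, -11, -8, -5: adding 3 each time.
Term 31 comes from track C (its 8th entry): 1000.

1000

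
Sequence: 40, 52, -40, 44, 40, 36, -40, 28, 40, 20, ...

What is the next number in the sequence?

-40

Taking every 2nd term gives 2 separate tracks.
Stream A = 40, -40, 40, -40, 40: oscillating between 40 and -40.
Stream B = 52, 44, 36, 28, 20: subtracting 8 each time.
The 11th slot belongs to stream A; its 6th term is -40.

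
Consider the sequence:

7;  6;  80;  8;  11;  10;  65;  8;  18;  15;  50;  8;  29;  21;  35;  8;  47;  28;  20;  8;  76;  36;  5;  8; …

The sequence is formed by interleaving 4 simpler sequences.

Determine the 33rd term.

Read the sequence 4 terms at a time; column i is its own pattern.
Stream A: 7, 11, 18, 29, 47, 76 (each term equals the sum of the previous two).
Stream B: 6, 10, 15, 21, 28, 36 (triangular numbers starting at T_3).
Stream C: 80, 65, 50, 35, 20, 5 (arithmetic with common difference −15).
Stream D: 8, 8, 8, 8, 8, 8 (the constant sequence 8).
Term 33 comes from stream A (its 9th entry): 322.

322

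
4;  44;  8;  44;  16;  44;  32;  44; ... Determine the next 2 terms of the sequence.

64, 44

Positions 1, 3, 5, … form one subsequence and positions 2, 4, 6, … form another.
Track A = 4, 8, 16, 32: powers 2^2, 2^3, 2^4, ….
Track B = 44, 44, 44, 44: always 44.
Term 9 comes from track A (its 5th entry): 64.
Term 10 comes from track B (its 5th entry): 44.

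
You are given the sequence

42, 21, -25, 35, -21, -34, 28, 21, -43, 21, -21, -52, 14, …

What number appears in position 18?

-70

Read the sequence 3 terms at a time; column i is its own pattern.
Track A: 42, 35, 28, 21, 14 — arithmetic with common difference −7.
Track B: 21, -21, 21, -21 — alternating ±21.
Track C: -25, -34, -43, -52 — arithmetic, step −9.
The 18th slot belongs to track C; its 6th term is -70.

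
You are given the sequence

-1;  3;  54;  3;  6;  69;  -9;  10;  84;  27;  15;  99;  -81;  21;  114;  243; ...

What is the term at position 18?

129

Taking every 3rd term gives 3 separate tracks.
Track A: -1, 3, -9, 27, -81, 243 (geometric, ×-3 each step).
Track B: 3, 6, 10, 15, 21 (triangular numbers n(n+1)/2 for n = 2, 3, …).
Track C: 54, 69, 84, 99, 114 (arithmetic with common difference +15).
Position 18 → track C, term 6 = 129.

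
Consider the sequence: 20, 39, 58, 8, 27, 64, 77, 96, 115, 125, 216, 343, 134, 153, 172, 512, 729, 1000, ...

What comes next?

191

The slot pattern repeats as AAABBB (period 6), so there are 2 interleaved tracks.
Track A: 20, 39, 58, 77, 96, 115, 134, 153, 172 (adding 19 each time).
Track B: 8, 27, 64, 125, 216, 343, 512, 729, 1000 (consecutive cubes n³ from n = 2).
Position 19 → track A, term 10 = 191.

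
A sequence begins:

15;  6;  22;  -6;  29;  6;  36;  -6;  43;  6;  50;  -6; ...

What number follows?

57

The terms cycle through 2 interleaved subsequences.
Subsequence A is 15, 22, 29, 36, 43, 50, which is arithmetic with common difference +7.
Subsequence B is 6, -6, 6, -6, 6, -6, which is the oscillation 6·(−1)^(n+1).
Position 13 falls in subsequence A as its term 7, giving 57.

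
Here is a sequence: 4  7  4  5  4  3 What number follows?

4

Odd-indexed and even-indexed terms follow separate rules.
Track A = 4, 4, 4: the constant sequence 4.
Track B = 7, 5, 3: subtracting 2 each time.
Position 7 falls in track A as its term 4, giving 4.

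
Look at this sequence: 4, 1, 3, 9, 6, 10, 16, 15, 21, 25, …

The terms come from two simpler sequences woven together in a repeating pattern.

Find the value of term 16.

Reading positions in blocks of 3 reveals the pattern ABB — 2 tracks woven together.
Track A: 4, 9, 16, 25. The squares 2², 3², 4², ….
Track B: 1, 3, 6, 10, 15, 21. Triangular numbers n(n+1)/2 for n = 1, 2, ….
Position 16 → track A, term 6 = 49.

49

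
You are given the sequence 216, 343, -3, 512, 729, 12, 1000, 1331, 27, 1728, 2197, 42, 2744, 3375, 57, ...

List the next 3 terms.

4096, 4913, 72

Reading positions in blocks of 3 reveals the pattern AAB — 2 tracks woven together.
Subsequence A: 216, 343, 512, 729, 1000, 1331, 1728, 2197, 2744, 3375 (the cubes 6³, 7³, 8³, …).
Subsequence B: -3, 12, 27, 42, 57 (adding 15 each time).
Term 16 comes from subsequence A (its 11th entry): 4096.
Position 17 → subsequence A, term 12 = 4913.
Position 18 falls in subsequence B as its term 6, giving 72.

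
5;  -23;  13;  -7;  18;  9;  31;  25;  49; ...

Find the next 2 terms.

41, 80

Taking every 2nd term gives 2 separate tracks.
Track A: 5, 13, 18, 31, 49. A Fibonacci-like recurrence a_n = a_{n-1} + a_{n-2}.
Track B: -23, -7, 9, 25. Arithmetic with common difference +16.
Term 10 comes from track B (its 5th entry): 41.
Position 11 falls in track A as its term 6, giving 80.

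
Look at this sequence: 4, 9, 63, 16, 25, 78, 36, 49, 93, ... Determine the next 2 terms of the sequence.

64, 81

Reading positions in blocks of 3 reveals the pattern AAB — 2 tracks woven together.
Track A: 4, 9, 16, 25, 36, 49 — perfect squares starting at 2².
Track B: 63, 78, 93 — adding 15 each time.
Position 10 falls in track A as its term 7, giving 64.
Position 11 falls in track A as its term 8, giving 81.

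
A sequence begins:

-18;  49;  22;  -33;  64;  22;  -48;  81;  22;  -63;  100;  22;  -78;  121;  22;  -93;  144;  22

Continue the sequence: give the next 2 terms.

Taking every 3rd term gives 3 separate tracks.
Track A: -18, -33, -48, -63, -78, -93 (subtracting 15 each time).
Track B: 49, 64, 81, 100, 121, 144 (the squares 7², 8², 9², …).
Track C: 22, 22, 22, 22, 22, 22 (constant 22).
Position 19 → track A, term 7 = -108.
Position 20 → track B, term 7 = 169.

-108, 169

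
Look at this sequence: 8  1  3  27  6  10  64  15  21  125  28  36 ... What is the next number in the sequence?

216

Positions follow the repeating pattern ABB; grouping by letter gives 2 tracks.
Subsequence A is 8, 27, 64, 125, which is consecutive cubes n³ from n = 2.
Subsequence B is 1, 3, 6, 10, 15, 21, 28, 36, which is the triangular numbers T_1, T_2, ….
Position 13 → subsequence A, term 5 = 216.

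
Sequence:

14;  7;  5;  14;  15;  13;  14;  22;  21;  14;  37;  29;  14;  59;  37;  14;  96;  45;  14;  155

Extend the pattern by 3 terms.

Taking every 3rd term gives 3 separate tracks.
Subsequence A = 14, 14, 14, 14, 14, 14, 14: the constant sequence 14.
Subsequence B = 7, 15, 22, 37, 59, 96, 155: each term equals the sum of the previous two.
Subsequence C = 5, 13, 21, 29, 37, 45: adding 8 each time.
Position 21 falls in subsequence C as its term 7, giving 53.
The 22nd slot belongs to subsequence A; its 8th term is 14.
Position 23 falls in subsequence B as its term 8, giving 251.

53, 14, 251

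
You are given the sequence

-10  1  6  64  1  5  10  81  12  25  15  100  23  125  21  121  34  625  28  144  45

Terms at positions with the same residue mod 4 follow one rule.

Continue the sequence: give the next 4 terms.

3125, 36, 169, 56

The terms cycle through 4 interleaved subsequences.
Stream A: -10, 1, 12, 23, 34, 45. Arithmetic, step +11.
Stream B: 1, 5, 25, 125, 625. A geometric progression (common ratio 5).
Stream C: 6, 10, 15, 21, 28. Triangular numbers starting at T_3.
Stream D: 64, 81, 100, 121, 144. Perfect squares starting at 8².
Position 22 → stream B, term 6 = 3125.
Position 23 → stream C, term 6 = 36.
Position 24 → stream D, term 6 = 169.
Position 25 → stream A, term 7 = 56.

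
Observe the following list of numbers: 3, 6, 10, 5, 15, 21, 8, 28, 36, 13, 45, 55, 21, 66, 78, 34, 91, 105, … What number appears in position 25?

144

The slot pattern repeats as ABB (period 3), so there are 2 interleaved tracks.
Track A = 3, 5, 8, 13, 21, 34: a Fibonacci-like recurrence a_n = a_{n-1} + a_{n-2}.
Track B = 6, 10, 15, 21, 28, 36, 45, 55, 66, 78, 91, 105: triangular numbers starting at T_3.
Position 25 → track A, term 9 = 144.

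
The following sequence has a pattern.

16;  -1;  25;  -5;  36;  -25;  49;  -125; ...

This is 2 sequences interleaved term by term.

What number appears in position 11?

81

Positions 1, 3, 5, … form one subsequence and positions 2, 4, 6, … form another.
Stream A: 16, 25, 36, 49 — the squares 4², 5², 6², ….
Stream B: -1, -5, -25, -125 — geometric, ×5 each step.
Position 11 falls in stream A as its term 6, giving 81.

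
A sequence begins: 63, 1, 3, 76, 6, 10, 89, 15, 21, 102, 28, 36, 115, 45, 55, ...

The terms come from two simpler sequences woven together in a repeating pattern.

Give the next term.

128

Reading positions in blocks of 3 reveals the pattern ABB — 2 tracks woven together.
Track A is 63, 76, 89, 102, 115, which is arithmetic, step +13.
Track B is 1, 3, 6, 10, 15, 21, 28, 36, 45, 55, which is triangular numbers starting at T_1.
The 16th slot belongs to track A; its 6th term is 128.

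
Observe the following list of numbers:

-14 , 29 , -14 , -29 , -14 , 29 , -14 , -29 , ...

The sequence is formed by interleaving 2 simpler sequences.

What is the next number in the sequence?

-14

Positions 1, 3, 5, … form one subsequence and positions 2, 4, 6, … form another.
Subsequence A is -14, -14, -14, -14, which is the constant sequence -14.
Subsequence B is 29, -29, 29, -29, which is the oscillation 29·(−1)^(n+1).
The 9th slot belongs to subsequence A; its 5th term is -14.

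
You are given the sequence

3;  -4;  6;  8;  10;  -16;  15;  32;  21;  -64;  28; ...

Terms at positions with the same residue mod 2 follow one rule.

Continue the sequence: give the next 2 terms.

128, 36

Split by position mod 2 into 2 tracks.
Subsequence A: 3, 6, 10, 15, 21, 28 (triangular numbers n(n+1)/2 for n = 2, 3, …).
Subsequence B: -4, 8, -16, 32, -64 (geometric, ×-2 each step).
Position 12 → subsequence B, term 6 = 128.
Position 13 falls in subsequence A as its term 7, giving 36.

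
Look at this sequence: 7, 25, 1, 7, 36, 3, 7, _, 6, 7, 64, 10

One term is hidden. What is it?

Split by position mod 3: positions 1, 4, 7, … form one track, and each other residue class forms its own.
Track A: 7, 7, 7, 7 — the constant sequence 7.
Track B: 25, 36, ?, 64 — consecutive squares n² from n = 5.
Track C: 1, 3, 6, 10 — triangular numbers starting at T_1.
Track B's pattern makes the blank 49.

49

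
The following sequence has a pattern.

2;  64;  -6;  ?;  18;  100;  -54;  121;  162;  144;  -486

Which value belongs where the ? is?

81

Taking every 2nd term gives 2 separate tracks.
Track A: 2, -6, 18, -54, 162, -486 (a geometric progression (common ratio -3)).
Track B: 64, ?, 100, 121, 144 (the squares 8², 9², 10², …).
Filling track B at index 2 by its rule yields 81.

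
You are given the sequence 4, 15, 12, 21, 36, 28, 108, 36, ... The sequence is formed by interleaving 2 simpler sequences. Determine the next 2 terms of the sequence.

324, 45

Odd-indexed and even-indexed terms follow separate rules.
Subsequence A: 4, 12, 36, 108. Multiplying by 3 each time.
Subsequence B: 15, 21, 28, 36. Triangular numbers starting at T_5.
Term 9 comes from subsequence A (its 5th entry): 324.
Term 10 comes from subsequence B (its 5th entry): 45.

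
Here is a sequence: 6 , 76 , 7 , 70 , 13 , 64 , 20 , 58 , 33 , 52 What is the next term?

53

Split by position mod 2 into 2 tracks.
Subsequence A: 6, 7, 13, 20, 33 — Fibonacci-style (each term is the sum of the two before it).
Subsequence B: 76, 70, 64, 58, 52 — subtracting 6 each time.
Term 11 comes from subsequence A (its 6th entry): 53.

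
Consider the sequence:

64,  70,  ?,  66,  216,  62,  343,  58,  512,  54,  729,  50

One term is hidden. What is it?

125

Taking every 2nd term gives 2 separate tracks.
Track A is 64, ?, 216, 343, 512, 729, which is the cubes 4³, 5³, 6³, ….
Track B is 70, 66, 62, 58, 54, 50, which is arithmetic with common difference −4.
Filling track A at index 2 by its rule yields 125.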